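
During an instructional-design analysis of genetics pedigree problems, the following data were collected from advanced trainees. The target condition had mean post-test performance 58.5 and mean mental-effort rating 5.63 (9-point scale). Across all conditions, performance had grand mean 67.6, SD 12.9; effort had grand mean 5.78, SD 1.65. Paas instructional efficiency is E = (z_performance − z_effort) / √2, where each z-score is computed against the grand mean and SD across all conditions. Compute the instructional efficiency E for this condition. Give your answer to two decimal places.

-0.43

z_performance = (58.5 − 67.6) / 12.9 = -9.1000 / 12.9 = -0.7054.
z_effort = (5.63 − 5.78) / 1.65 = -0.1500 / 1.65 = -0.0909.
z_P − z_E = -0.7054 − (-0.0909) = -0.6145.
E = -0.6145 / √2 = -0.6145 / 1.41421 = -0.4345 ≈ -0.43.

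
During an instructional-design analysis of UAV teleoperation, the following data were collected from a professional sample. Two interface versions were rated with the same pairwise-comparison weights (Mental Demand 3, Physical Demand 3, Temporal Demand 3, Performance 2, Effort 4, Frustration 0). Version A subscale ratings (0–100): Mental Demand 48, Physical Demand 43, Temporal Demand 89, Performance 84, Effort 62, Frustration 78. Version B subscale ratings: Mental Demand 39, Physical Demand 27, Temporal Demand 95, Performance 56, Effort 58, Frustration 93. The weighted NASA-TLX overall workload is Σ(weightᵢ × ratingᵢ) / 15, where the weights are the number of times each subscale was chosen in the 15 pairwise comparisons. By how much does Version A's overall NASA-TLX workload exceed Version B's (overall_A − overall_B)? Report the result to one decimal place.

Version A weighted sum = 3·48 + 3·43 + 3·89 + 2·84 + 4·62 + 0·78 = 144 + 129 + 267 + 168 + 248 + 0 = 956; overall_A = 956/15 = 63.7333.
Version B weighted sum = 3·39 + 3·27 + 3·95 + 2·56 + 4·58 + 0·93 = 117 + 81 + 285 + 112 + 232 + 0 = 827; overall_B = 827/15 = 55.1333.
Difference = 63.7333 − 55.1333 = 8.6000 ≈ 8.6.

8.6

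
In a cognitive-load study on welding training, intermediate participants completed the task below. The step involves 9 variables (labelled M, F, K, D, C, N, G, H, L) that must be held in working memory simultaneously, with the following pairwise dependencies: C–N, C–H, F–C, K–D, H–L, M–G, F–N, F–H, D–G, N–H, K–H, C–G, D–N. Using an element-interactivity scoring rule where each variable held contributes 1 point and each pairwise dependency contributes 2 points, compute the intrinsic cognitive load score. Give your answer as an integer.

Count of variables held simultaneously: 9.
Count of pairwise dependencies listed: 13.
Element contribution: 9 × 1 = 9.
Interaction contribution: 13 × 2 = 26.
Intrinsic load = 9 + 26 = 35.

35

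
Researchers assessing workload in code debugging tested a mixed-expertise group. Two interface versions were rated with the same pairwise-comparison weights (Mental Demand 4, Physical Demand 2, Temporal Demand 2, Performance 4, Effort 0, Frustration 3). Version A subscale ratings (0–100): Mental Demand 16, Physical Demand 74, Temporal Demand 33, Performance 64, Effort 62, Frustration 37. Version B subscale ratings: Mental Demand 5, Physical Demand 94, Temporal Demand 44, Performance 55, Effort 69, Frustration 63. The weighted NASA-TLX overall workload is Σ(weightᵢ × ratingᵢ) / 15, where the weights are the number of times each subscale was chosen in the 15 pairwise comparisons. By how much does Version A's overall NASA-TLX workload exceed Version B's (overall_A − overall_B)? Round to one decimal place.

-4.0

Version A weighted sum = 4·16 + 2·74 + 2·33 + 4·64 + 0·62 + 3·37 = 64 + 148 + 66 + 256 + 0 + 111 = 645; overall_A = 645/15 = 43.0000.
Version B weighted sum = 4·5 + 2·94 + 2·44 + 4·55 + 0·69 + 3·63 = 20 + 188 + 88 + 220 + 0 + 189 = 705; overall_B = 705/15 = 47.0000.
Difference = 43.0000 − 47.0000 = -4.0000 ≈ -4.0.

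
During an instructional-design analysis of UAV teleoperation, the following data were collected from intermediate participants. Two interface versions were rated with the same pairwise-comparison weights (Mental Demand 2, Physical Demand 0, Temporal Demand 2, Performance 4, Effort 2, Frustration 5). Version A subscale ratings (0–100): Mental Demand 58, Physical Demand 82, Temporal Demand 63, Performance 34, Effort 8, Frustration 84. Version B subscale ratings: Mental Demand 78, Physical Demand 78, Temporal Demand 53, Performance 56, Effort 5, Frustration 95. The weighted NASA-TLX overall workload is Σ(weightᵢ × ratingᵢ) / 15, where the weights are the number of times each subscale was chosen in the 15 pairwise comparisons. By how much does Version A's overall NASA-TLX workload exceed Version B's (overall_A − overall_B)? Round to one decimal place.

Version A weighted sum = 2·58 + 0·82 + 2·63 + 4·34 + 2·8 + 5·84 = 116 + 0 + 126 + 136 + 16 + 420 = 814; overall_A = 814/15 = 54.2667.
Version B weighted sum = 2·78 + 0·78 + 2·53 + 4·56 + 2·5 + 5·95 = 156 + 0 + 106 + 224 + 10 + 475 = 971; overall_B = 971/15 = 64.7333.
Difference = 54.2667 − 64.7333 = -10.4666 ≈ -10.5.

-10.5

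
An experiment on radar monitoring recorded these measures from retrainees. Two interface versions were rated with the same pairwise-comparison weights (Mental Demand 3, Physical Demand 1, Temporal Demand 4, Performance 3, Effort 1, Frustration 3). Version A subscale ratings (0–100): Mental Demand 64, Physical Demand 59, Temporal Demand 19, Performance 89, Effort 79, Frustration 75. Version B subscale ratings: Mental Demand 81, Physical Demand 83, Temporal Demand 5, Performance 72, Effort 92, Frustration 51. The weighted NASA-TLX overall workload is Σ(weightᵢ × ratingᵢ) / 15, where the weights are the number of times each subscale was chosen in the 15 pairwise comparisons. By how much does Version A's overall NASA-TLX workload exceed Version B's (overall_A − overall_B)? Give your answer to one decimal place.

6.1

Version A weighted sum = 3·64 + 1·59 + 4·19 + 3·89 + 1·79 + 3·75 = 192 + 59 + 76 + 267 + 79 + 225 = 898; overall_A = 898/15 = 59.8667.
Version B weighted sum = 3·81 + 1·83 + 4·5 + 3·72 + 1·92 + 3·51 = 243 + 83 + 20 + 216 + 92 + 153 = 807; overall_B = 807/15 = 53.8000.
Difference = 59.8667 − 53.8000 = 6.0667 ≈ 6.1.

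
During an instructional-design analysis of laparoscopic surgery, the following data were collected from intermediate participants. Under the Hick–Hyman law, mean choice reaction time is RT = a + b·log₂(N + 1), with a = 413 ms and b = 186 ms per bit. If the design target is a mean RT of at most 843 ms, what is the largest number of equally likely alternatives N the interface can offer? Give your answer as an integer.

Set 413 + 186·log₂(N + 1) ≤ 843.
log₂(N + 1) ≤ (843 − 413) / 186 = 2.3118.
N + 1 ≤ 2^2.3118 = 4.9650.
N ≤ 3.9650, so the largest integer N is 3.

3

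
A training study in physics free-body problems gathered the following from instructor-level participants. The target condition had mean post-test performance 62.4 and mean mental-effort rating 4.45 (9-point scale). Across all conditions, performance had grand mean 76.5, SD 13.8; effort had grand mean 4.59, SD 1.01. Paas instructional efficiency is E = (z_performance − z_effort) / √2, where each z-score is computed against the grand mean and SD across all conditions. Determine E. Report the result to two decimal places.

-0.62

z_performance = (62.4 − 76.5) / 13.8 = -14.1000 / 13.8 = -1.0217.
z_effort = (4.45 − 4.59) / 1.01 = -0.1400 / 1.01 = -0.1386.
z_P − z_E = -1.0217 − (-0.1386) = -0.8831.
E = -0.8831 / √2 = -0.8831 / 1.41421 = -0.6244 ≈ -0.62.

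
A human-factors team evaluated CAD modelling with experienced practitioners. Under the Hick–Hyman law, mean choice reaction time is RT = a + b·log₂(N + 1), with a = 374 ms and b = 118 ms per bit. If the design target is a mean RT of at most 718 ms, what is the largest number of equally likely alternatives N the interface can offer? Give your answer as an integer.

6

Set 374 + 118·log₂(N + 1) ≤ 718.
log₂(N + 1) ≤ (718 − 374) / 118 = 2.9153.
N + 1 ≤ 2^2.9153 = 7.5438.
N ≤ 6.5438, so the largest integer N is 6.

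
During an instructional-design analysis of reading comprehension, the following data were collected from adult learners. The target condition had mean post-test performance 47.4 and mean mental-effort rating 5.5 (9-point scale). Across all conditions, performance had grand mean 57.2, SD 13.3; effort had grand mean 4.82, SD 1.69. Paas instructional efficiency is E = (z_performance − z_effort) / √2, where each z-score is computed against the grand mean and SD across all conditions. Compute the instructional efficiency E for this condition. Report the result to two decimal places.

-0.81

z_performance = (47.4 − 57.2) / 13.3 = -9.8000 / 13.3 = -0.7368.
z_effort = (5.5 − 4.82) / 1.69 = 0.6800 / 1.69 = 0.4024.
z_P − z_E = -0.7368 − 0.4024 = -1.1392.
E = -1.1392 / √2 = -1.1392 / 1.41421 = -0.8055 ≈ -0.81.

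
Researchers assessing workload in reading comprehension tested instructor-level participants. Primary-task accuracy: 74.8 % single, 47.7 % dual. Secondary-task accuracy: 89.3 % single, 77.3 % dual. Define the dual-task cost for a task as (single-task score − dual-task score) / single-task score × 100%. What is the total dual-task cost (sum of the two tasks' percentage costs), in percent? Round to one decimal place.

49.7

Primary cost = (74.8 − 47.7) / 74.8 × 100% = 36.2299%.
Secondary cost = (89.3 − 77.3) / 89.3 × 100% = 13.4378%.
Total = 36.2299% + 13.4378% = 49.6677% ≈ 49.7%.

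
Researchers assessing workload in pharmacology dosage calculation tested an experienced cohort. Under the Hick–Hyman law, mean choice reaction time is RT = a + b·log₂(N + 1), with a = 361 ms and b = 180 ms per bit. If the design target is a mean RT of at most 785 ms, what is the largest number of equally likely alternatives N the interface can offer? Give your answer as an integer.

Set 361 + 180·log₂(N + 1) ≤ 785.
log₂(N + 1) ≤ (785 − 361) / 180 = 2.3556.
N + 1 ≤ 2^2.3556 = 5.1181.
N ≤ 4.1181, so the largest integer N is 4.

4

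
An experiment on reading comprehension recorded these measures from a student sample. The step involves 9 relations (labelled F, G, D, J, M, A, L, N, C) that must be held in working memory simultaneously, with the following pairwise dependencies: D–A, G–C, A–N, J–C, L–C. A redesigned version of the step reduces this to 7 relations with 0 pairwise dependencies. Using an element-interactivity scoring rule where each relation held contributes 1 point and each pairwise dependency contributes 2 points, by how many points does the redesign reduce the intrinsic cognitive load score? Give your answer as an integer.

Original: 9 × 1 + 5 × 2 = 9 + 10 = 19.
Redesigned: 7 × 1 + 0 × 2 = 7 + 0 = 7.
Reduction = 19 − 7 = 12.

12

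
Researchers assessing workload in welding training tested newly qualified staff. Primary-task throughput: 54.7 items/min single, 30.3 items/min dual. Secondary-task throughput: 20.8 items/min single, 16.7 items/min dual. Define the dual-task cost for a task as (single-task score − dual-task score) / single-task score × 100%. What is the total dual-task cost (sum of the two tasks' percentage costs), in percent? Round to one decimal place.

Primary cost = (54.7 − 30.3) / 54.7 × 100% = 44.6069%.
Secondary cost = (20.8 − 16.7) / 20.8 × 100% = 19.7115%.
Total = 44.6069% + 19.7115% = 64.3184% ≈ 64.3%.

64.3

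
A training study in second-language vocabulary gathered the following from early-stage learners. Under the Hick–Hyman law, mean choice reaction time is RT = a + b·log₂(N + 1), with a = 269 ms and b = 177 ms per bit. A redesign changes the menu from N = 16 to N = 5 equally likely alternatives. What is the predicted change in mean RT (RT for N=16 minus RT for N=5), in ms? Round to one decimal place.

265.9

RT(16) = 269 + 177·log₂(17) = 269 + 177·4.0875 = 992.4875 ms.
RT(5) = 269 + 177·log₂(6) = 269 + 177·2.5850 = 726.5450 ms.
Difference = 992.4875 − 726.5450 = 265.9425 ≈ 265.9 ms.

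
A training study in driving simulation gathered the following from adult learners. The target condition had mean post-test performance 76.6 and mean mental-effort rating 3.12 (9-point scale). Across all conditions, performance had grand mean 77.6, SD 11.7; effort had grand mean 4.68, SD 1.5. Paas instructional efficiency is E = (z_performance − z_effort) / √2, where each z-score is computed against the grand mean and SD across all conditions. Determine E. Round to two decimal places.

0.67

z_performance = (76.6 − 77.6) / 11.7 = -1.0000 / 11.7 = -0.0855.
z_effort = (3.12 − 4.68) / 1.5 = -1.5600 / 1.5 = -1.0400.
z_P − z_E = -0.0855 − (-1.0400) = 0.9545.
E = 0.9545 / √2 = 0.9545 / 1.41421 = 0.6749 ≈ 0.67.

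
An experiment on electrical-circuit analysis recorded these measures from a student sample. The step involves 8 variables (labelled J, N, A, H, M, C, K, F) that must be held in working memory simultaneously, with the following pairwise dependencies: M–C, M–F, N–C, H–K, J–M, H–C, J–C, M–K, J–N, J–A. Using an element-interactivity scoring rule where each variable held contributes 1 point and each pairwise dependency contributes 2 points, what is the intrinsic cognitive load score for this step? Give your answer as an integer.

28

Count of variables held simultaneously: 8.
Count of pairwise dependencies listed: 10.
Element contribution: 8 × 1 = 8.
Interaction contribution: 10 × 2 = 20.
Intrinsic load = 8 + 20 = 28.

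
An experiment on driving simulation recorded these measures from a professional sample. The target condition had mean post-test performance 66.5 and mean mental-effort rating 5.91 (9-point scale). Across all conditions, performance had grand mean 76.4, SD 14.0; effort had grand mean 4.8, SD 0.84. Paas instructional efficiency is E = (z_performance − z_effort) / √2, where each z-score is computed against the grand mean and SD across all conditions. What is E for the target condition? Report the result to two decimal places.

-1.43

z_performance = (66.5 − 76.4) / 14.0 = -9.9000 / 14.0 = -0.7071.
z_effort = (5.91 − 4.8) / 0.84 = 1.1100 / 0.84 = 1.3214.
z_P − z_E = -0.7071 − 1.3214 = -2.0285.
E = -2.0285 / √2 = -2.0285 / 1.41421 = -1.4344 ≈ -1.43.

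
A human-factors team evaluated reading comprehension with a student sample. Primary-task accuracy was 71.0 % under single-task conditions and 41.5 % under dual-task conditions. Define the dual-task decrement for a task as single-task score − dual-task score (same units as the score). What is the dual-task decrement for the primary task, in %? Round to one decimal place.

29.5

Decrement = 71.0 − 41.5 = 29.5000 % ≈ 29.5 %.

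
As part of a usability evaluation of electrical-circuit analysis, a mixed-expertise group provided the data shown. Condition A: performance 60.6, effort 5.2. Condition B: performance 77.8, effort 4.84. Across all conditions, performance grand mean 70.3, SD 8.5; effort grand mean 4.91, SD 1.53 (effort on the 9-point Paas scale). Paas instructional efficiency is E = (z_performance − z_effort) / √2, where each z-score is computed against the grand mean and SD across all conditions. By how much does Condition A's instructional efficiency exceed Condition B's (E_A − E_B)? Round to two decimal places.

Condition A: z_P = (60.6 − 70.3)/8.5 = -1.1412; z_E = (5.2 − 4.91)/1.53 = 0.1895; E_A = (-1.1412 − 0.1895)/√2 = -0.9409.
Condition B: z_P = (77.8 − 70.3)/8.5 = 0.8824; z_E = (4.84 − 4.91)/1.53 = -0.0458; E_B = (0.8824 − (-0.0458))/√2 = 0.6563.
E_A − E_B = -0.9409 − 0.6563 = -1.5972 ≈ -1.60.

-1.60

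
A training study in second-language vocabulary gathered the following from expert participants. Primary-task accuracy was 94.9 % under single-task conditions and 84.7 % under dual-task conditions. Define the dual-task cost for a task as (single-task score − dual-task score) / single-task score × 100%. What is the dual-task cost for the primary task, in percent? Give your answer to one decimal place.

Cost = (94.9 − 84.7) / 94.9 × 100%
     = 10.2000 / 94.9 × 100% = 10.7482%.
≈ 10.7%.

10.7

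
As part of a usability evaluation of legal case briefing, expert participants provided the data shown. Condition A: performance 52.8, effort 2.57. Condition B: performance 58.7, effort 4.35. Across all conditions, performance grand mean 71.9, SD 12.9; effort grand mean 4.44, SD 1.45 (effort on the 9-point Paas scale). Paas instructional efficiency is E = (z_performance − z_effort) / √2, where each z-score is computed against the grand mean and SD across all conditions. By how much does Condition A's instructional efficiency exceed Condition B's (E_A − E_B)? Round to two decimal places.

Condition A: z_P = (52.8 − 71.9)/12.9 = -1.4806; z_E = (2.57 − 4.44)/1.45 = -1.2897; E_A = (-1.4806 − (-1.2897))/√2 = -0.1350.
Condition B: z_P = (58.7 − 71.9)/12.9 = -1.0233; z_E = (4.35 − 4.44)/1.45 = -0.0621; E_B = (-1.0233 − (-0.0621))/√2 = -0.6797.
E_A − E_B = -0.1350 − (-0.6797) = 0.5447 ≈ 0.54.

0.54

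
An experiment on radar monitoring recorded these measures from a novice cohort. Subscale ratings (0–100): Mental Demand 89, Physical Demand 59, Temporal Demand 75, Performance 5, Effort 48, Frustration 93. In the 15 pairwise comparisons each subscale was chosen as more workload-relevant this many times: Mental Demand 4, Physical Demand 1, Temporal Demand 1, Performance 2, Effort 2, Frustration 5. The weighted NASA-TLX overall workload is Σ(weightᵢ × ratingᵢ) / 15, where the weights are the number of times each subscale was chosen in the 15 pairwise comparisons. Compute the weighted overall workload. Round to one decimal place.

The tallies are the weights (they sum to 15).
Weighted sum = 4·89 + 1·59 + 1·75 + 2·5 + 2·48 + 5·93
            = 356 + 59 + 75 + 10 + 96 + 465 = 1061.
Overall workload = 1061 / 15 = 70.7333 ≈ 70.7.

70.7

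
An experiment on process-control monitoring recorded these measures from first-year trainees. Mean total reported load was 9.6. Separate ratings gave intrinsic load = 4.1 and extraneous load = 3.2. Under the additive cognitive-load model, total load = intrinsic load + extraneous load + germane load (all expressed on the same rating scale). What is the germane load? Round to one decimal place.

germane load = total − intrinsic − extraneous
             = 9.6 − 4.1 − 3.2 = 2.3.

2.3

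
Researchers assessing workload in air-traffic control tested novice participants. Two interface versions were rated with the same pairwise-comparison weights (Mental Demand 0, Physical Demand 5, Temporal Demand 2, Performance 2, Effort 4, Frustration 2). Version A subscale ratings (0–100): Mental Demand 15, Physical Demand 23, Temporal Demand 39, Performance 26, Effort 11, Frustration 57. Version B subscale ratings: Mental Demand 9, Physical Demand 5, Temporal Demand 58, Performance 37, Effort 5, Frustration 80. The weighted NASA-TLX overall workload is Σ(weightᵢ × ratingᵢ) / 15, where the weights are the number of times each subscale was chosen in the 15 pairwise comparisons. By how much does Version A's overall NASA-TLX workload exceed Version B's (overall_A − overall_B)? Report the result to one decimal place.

0.5

Version A weighted sum = 0·15 + 5·23 + 2·39 + 2·26 + 4·11 + 2·57 = 0 + 115 + 78 + 52 + 44 + 114 = 403; overall_A = 403/15 = 26.8667.
Version B weighted sum = 0·9 + 5·5 + 2·58 + 2·37 + 4·5 + 2·80 = 0 + 25 + 116 + 74 + 20 + 160 = 395; overall_B = 395/15 = 26.3333.
Difference = 26.8667 − 26.3333 = 0.5334 ≈ 0.5.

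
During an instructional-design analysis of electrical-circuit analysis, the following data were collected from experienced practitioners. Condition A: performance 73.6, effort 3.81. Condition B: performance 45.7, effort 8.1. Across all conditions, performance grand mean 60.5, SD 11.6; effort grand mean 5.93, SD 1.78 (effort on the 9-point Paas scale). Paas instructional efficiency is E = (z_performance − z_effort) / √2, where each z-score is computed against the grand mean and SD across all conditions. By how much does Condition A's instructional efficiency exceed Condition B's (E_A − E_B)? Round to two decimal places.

Condition A: z_P = (73.6 − 60.5)/11.6 = 1.1293; z_E = (3.81 − 5.93)/1.78 = -1.1910; E_A = (1.1293 − (-1.1910))/√2 = 1.6407.
Condition B: z_P = (45.7 − 60.5)/11.6 = -1.2759; z_E = (8.1 − 5.93)/1.78 = 1.2191; E_B = (-1.2759 − 1.2191)/√2 = -1.7642.
E_A − E_B = 1.6407 − (-1.7642) = 3.4049 ≈ 3.40.

3.40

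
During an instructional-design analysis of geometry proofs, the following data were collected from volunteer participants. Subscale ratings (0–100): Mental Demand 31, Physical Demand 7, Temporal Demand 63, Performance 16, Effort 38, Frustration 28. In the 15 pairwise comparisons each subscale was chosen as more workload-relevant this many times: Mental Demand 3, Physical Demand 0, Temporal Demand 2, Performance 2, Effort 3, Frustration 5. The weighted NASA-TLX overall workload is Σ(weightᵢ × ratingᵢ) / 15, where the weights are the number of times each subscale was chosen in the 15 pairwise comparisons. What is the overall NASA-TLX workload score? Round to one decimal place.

33.7

The tallies are the weights (they sum to 15).
Weighted sum = 3·31 + 0·7 + 2·63 + 2·16 + 3·38 + 5·28
            = 93 + 0 + 126 + 32 + 114 + 140 = 505.
Overall workload = 505 / 15 = 33.6667 ≈ 33.7.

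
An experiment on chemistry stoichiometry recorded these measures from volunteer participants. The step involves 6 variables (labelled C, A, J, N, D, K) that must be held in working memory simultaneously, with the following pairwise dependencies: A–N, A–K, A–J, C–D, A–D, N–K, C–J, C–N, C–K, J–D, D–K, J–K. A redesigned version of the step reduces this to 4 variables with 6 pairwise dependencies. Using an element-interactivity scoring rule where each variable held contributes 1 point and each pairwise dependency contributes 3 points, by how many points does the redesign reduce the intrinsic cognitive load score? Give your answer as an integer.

Original: 6 × 1 + 12 × 3 = 6 + 36 = 42.
Redesigned: 4 × 1 + 6 × 3 = 4 + 18 = 22.
Reduction = 42 − 22 = 20.

20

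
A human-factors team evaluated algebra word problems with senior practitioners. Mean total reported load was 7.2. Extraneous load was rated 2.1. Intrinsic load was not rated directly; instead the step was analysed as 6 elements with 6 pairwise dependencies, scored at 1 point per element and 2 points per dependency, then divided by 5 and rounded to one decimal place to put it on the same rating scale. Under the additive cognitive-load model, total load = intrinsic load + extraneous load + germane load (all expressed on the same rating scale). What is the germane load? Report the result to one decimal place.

1.5

Intrinsic (element-interactivity): (6 × 1 + 6 × 2) / 5 = 18 / 5 = 3.6000 → 3.6.
germane load = total − intrinsic − extraneous
             = 7.2 − 3.6 − 2.1 = 1.5.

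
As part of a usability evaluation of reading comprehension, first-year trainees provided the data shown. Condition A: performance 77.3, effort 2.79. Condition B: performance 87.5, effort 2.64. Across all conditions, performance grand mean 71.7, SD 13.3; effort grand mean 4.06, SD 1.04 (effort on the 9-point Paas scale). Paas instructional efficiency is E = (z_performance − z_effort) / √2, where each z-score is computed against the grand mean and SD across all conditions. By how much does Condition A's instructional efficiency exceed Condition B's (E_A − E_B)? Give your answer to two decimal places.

-0.64

Condition A: z_P = (77.3 − 71.7)/13.3 = 0.4211; z_E = (2.79 − 4.06)/1.04 = -1.2212; E_A = (0.4211 − (-1.2212))/√2 = 1.1613.
Condition B: z_P = (87.5 − 71.7)/13.3 = 1.1880; z_E = (2.64 − 4.06)/1.04 = -1.3654; E_B = (1.1880 − (-1.3654))/√2 = 1.8055.
E_A − E_B = 1.1613 − 1.8055 = -0.6442 ≈ -0.64.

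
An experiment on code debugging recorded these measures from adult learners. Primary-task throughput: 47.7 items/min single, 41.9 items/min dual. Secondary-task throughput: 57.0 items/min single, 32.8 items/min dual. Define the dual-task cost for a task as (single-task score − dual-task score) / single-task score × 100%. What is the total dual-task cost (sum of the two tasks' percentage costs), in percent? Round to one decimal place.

54.6

Primary cost = (47.7 − 41.9) / 47.7 × 100% = 12.1593%.
Secondary cost = (57.0 − 32.8) / 57.0 × 100% = 42.4561%.
Total = 12.1593% + 42.4561% = 54.6154% ≈ 54.6%.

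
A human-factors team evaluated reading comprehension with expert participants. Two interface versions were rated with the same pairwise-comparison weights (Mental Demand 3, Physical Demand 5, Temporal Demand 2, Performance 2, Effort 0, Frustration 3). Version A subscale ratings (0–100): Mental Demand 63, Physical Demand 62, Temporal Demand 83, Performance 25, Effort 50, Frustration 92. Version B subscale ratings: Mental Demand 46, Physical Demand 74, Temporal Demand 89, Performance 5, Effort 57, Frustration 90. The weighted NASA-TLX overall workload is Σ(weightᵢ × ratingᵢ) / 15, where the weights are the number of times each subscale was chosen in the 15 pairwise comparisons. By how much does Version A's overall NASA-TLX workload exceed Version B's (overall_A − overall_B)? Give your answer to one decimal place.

Version A weighted sum = 3·63 + 5·62 + 2·83 + 2·25 + 0·50 + 3·92 = 189 + 310 + 166 + 50 + 0 + 276 = 991; overall_A = 991/15 = 66.0667.
Version B weighted sum = 3·46 + 5·74 + 2·89 + 2·5 + 0·57 + 3·90 = 138 + 370 + 178 + 10 + 0 + 270 = 966; overall_B = 966/15 = 64.4000.
Difference = 66.0667 − 64.4000 = 1.6667 ≈ 1.7.

1.7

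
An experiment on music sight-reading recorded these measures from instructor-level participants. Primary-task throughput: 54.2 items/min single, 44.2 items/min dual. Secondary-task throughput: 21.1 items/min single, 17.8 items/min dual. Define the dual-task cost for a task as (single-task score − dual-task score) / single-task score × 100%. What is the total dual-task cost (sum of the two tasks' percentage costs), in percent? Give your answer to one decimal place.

34.1

Primary cost = (54.2 − 44.2) / 54.2 × 100% = 18.4502%.
Secondary cost = (21.1 − 17.8) / 21.1 × 100% = 15.6398%.
Total = 18.4502% + 15.6398% = 34.0900% ≈ 34.1%.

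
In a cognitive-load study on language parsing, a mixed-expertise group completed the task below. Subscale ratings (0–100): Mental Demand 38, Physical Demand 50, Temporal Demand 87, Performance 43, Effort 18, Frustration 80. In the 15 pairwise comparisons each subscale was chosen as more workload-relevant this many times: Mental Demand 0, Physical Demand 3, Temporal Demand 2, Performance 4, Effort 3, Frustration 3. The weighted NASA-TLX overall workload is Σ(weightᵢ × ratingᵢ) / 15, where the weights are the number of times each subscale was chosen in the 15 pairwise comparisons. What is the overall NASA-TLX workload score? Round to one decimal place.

The tallies are the weights (they sum to 15).
Weighted sum = 0·38 + 3·50 + 2·87 + 4·43 + 3·18 + 3·80
            = 0 + 150 + 174 + 172 + 54 + 240 = 790.
Overall workload = 790 / 15 = 52.6667 ≈ 52.7.

52.7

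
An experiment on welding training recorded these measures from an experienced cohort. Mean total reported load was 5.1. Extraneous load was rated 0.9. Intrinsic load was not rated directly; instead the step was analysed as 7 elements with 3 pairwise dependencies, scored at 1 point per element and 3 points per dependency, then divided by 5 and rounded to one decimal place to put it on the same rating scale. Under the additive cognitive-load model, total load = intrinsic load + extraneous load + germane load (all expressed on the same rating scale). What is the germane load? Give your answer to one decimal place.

1.0

Intrinsic (element-interactivity): (7 × 1 + 3 × 3) / 5 = 16 / 5 = 3.2000 → 3.2.
germane load = total − intrinsic − extraneous
             = 5.1 − 3.2 − 0.9 = 1.0.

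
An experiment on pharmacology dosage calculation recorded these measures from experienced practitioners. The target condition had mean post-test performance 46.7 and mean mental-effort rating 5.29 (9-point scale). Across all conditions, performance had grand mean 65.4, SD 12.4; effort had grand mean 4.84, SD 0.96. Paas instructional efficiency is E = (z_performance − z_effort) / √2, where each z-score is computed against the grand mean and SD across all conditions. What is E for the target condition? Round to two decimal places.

-1.40

z_performance = (46.7 − 65.4) / 12.4 = -18.7000 / 12.4 = -1.5081.
z_effort = (5.29 − 4.84) / 0.96 = 0.4500 / 0.96 = 0.4688.
z_P − z_E = -1.5081 − 0.4688 = -1.9769.
E = -1.9769 / √2 = -1.9769 / 1.41421 = -1.3979 ≈ -1.40.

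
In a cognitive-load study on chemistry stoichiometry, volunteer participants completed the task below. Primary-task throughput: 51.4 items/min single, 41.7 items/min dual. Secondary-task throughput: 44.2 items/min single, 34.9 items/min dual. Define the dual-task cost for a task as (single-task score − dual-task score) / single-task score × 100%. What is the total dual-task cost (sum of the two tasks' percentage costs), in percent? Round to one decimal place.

Primary cost = (51.4 − 41.7) / 51.4 × 100% = 18.8716%.
Secondary cost = (44.2 − 34.9) / 44.2 × 100% = 21.0407%.
Total = 18.8716% + 21.0407% = 39.9123% ≈ 39.9%.

39.9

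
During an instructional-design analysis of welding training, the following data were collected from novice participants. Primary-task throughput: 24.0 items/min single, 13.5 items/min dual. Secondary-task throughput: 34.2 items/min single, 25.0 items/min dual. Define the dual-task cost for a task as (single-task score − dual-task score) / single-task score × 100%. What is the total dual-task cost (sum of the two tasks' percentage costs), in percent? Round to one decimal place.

70.7

Primary cost = (24.0 − 13.5) / 24.0 × 100% = 43.7500%.
Secondary cost = (34.2 − 25.0) / 34.2 × 100% = 26.9006%.
Total = 43.7500% + 26.9006% = 70.6506% ≈ 70.7%.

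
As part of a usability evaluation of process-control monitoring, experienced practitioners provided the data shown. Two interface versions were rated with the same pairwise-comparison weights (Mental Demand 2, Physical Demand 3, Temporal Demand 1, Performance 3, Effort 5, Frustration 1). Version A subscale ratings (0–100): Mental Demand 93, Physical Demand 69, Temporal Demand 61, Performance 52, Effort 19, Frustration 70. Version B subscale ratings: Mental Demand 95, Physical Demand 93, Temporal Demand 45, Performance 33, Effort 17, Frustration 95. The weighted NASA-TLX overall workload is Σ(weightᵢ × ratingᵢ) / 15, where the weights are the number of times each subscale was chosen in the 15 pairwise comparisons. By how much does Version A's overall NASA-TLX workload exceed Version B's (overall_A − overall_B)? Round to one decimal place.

Version A weighted sum = 2·93 + 3·69 + 1·61 + 3·52 + 5·19 + 1·70 = 186 + 207 + 61 + 156 + 95 + 70 = 775; overall_A = 775/15 = 51.6667.
Version B weighted sum = 2·95 + 3·93 + 1·45 + 3·33 + 5·17 + 1·95 = 190 + 279 + 45 + 99 + 85 + 95 = 793; overall_B = 793/15 = 52.8667.
Difference = 51.6667 − 52.8667 = -1.2000 ≈ -1.2.

-1.2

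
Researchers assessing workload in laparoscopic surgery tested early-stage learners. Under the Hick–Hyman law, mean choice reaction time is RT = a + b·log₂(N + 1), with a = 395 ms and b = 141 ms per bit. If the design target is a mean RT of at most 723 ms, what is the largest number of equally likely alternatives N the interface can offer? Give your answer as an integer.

4

Set 395 + 141·log₂(N + 1) ≤ 723.
log₂(N + 1) ≤ (723 − 395) / 141 = 2.3262.
N + 1 ≤ 2^2.3262 = 5.0148.
N ≤ 4.0148, so the largest integer N is 4.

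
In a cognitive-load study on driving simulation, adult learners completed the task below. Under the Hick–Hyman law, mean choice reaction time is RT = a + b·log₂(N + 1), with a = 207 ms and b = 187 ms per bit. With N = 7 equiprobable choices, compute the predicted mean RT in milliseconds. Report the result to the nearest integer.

log₂(7 + 1) = log₂(8) = 3.0000.
RT = 207 + 187 × 3.0000 = 207 + 561.0000 = 768.0000 ms.
≈ 768 ms.

768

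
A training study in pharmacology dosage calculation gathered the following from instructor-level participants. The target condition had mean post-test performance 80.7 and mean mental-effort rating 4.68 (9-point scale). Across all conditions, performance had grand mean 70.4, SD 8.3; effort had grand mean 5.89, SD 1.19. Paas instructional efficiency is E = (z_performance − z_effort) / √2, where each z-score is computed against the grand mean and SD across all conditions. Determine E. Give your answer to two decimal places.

z_performance = (80.7 − 70.4) / 8.3 = 10.3000 / 8.3 = 1.2410.
z_effort = (4.68 − 5.89) / 1.19 = -1.2100 / 1.19 = -1.0168.
z_P − z_E = 1.2410 − (-1.0168) = 2.2578.
E = 2.2578 / √2 = 2.2578 / 1.41421 = 1.5965 ≈ 1.60.

1.60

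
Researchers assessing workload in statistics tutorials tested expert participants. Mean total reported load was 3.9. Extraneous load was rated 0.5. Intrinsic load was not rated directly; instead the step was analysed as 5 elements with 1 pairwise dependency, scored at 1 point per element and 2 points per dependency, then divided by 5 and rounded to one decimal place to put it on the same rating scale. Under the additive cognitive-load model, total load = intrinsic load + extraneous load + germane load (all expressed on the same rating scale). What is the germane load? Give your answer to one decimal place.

Intrinsic (element-interactivity): (5 × 1 + 1 × 2) / 5 = 7 / 5 = 1.4000 → 1.4.
germane load = total − intrinsic − extraneous
             = 3.9 − 1.4 − 0.5 = 2.0.

2.0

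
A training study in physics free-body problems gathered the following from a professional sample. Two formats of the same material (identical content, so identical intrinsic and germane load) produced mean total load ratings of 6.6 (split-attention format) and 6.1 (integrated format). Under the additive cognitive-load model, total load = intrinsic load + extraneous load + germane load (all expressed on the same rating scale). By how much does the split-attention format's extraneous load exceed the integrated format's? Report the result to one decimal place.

0.5

Intrinsic and germane load are equal across formats, so the difference in total load equals the difference in extraneous load.
Extraneous-load difference = 6.6 − 6.1 = 0.5.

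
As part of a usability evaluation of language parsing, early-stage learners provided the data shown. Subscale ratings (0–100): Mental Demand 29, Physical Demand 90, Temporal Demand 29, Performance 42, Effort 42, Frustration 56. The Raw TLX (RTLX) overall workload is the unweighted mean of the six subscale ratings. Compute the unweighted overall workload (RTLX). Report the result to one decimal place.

Sum of ratings = 29 + 90 + 29 + 42 + 42 + 56 = 288.
RTLX = 288 / 6 = 48.0000 ≈ 48.0.

48.0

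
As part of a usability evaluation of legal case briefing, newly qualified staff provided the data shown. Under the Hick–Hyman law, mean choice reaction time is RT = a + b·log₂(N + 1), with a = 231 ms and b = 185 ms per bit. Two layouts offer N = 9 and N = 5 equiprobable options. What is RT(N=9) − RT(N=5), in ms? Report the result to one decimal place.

136.3

RT(9) = 231 + 185·log₂(10) = 231 + 185·3.3219 = 845.5515 ms.
RT(5) = 231 + 185·log₂(6) = 231 + 185·2.5850 = 709.2250 ms.
Difference = 845.5515 − 709.2250 = 136.3265 ≈ 136.3 ms.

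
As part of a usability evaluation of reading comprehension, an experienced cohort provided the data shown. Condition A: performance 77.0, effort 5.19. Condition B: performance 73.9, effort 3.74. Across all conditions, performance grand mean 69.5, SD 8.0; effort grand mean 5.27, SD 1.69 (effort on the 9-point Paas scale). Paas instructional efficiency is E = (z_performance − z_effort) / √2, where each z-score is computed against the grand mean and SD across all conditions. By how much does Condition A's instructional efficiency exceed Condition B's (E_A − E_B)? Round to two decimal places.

Condition A: z_P = (77.0 − 69.5)/8.0 = 0.9375; z_E = (5.19 − 5.27)/1.69 = -0.0473; E_A = (0.9375 − (-0.0473))/√2 = 0.6964.
Condition B: z_P = (73.9 − 69.5)/8.0 = 0.5500; z_E = (3.74 − 5.27)/1.69 = -0.9053; E_B = (0.5500 − (-0.9053))/√2 = 1.0291.
E_A − E_B = 0.6964 − 1.0291 = -0.3327 ≈ -0.33.

-0.33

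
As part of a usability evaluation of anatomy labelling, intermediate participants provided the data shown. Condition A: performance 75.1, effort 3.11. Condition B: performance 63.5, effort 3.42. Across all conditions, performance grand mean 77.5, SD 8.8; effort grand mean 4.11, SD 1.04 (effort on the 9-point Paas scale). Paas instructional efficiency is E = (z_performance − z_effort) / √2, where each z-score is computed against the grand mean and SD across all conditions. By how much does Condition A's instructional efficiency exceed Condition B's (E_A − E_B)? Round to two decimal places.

Condition A: z_P = (75.1 − 77.5)/8.8 = -0.2727; z_E = (3.11 − 4.11)/1.04 = -0.9615; E_A = (-0.2727 − (-0.9615))/√2 = 0.4871.
Condition B: z_P = (63.5 − 77.5)/8.8 = -1.5909; z_E = (3.42 − 4.11)/1.04 = -0.6635; E_B = (-1.5909 − (-0.6635))/√2 = -0.6558.
E_A − E_B = 0.4871 − (-0.6558) = 1.1429 ≈ 1.14.

1.14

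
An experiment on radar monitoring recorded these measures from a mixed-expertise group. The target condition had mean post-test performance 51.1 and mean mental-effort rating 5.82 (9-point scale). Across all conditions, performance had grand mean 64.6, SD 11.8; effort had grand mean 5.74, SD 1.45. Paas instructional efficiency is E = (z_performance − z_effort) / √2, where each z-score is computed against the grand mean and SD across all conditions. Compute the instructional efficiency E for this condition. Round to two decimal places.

z_performance = (51.1 − 64.6) / 11.8 = -13.5000 / 11.8 = -1.1441.
z_effort = (5.82 − 5.74) / 1.45 = 0.0800 / 1.45 = 0.0552.
z_P − z_E = -1.1441 − 0.0552 = -1.1993.
E = -1.1993 / √2 = -1.1993 / 1.41421 = -0.8480 ≈ -0.85.

-0.85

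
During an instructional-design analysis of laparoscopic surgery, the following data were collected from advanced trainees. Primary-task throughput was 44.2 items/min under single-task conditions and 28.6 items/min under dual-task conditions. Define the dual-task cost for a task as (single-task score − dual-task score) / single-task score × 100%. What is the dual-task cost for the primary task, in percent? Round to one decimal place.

35.3

Cost = (44.2 − 28.6) / 44.2 × 100%
     = 15.6000 / 44.2 × 100% = 35.2941%.
≈ 35.3%.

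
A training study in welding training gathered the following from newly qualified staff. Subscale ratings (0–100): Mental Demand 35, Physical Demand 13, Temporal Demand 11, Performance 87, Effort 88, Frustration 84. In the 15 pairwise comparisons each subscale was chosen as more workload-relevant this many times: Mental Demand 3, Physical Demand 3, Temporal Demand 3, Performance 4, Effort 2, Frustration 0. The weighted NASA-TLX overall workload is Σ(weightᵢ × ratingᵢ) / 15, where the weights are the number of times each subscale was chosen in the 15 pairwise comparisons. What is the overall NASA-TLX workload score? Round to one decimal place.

46.7

The tallies are the weights (they sum to 15).
Weighted sum = 3·35 + 3·13 + 3·11 + 4·87 + 2·88 + 0·84
            = 105 + 39 + 33 + 348 + 176 + 0 = 701.
Overall workload = 701 / 15 = 46.7333 ≈ 46.7.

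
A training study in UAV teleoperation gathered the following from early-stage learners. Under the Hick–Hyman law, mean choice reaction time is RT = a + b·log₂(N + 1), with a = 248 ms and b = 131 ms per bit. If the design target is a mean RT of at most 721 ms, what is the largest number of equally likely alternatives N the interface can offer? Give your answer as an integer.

11

Set 248 + 131·log₂(N + 1) ≤ 721.
log₂(N + 1) ≤ (721 − 248) / 131 = 3.6107.
N + 1 ≤ 2^3.6107 = 12.2160.
N ≤ 11.2160, so the largest integer N is 11.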